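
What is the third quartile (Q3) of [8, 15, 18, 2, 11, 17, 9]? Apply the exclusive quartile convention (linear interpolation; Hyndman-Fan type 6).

17

Step 1: Sort the data: [2, 8, 9, 11, 15, 17, 18]
Step 2: n = 7
Step 3: Using the exclusive quartile method:
  Q1 = 8
  Q2 (median) = 11
  Q3 = 17
  IQR = Q3 - Q1 = 17 - 8 = 9
Step 4: Q3 = 17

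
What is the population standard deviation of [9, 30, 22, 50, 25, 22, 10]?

12.7727

Step 1: Compute the mean: 24
Step 2: Sum of squared deviations from the mean: 1142
Step 3: Population variance = 1142 / 7 = 163.1429
Step 4: Standard deviation = sqrt(163.1429) = 12.7727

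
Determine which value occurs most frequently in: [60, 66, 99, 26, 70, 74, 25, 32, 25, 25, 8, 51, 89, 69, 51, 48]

25

Step 1: Count the frequency of each value:
  8: appears 1 time(s)
  25: appears 3 time(s)
  26: appears 1 time(s)
  32: appears 1 time(s)
  48: appears 1 time(s)
  51: appears 2 time(s)
  60: appears 1 time(s)
  66: appears 1 time(s)
  69: appears 1 time(s)
  70: appears 1 time(s)
  74: appears 1 time(s)
  89: appears 1 time(s)
  99: appears 1 time(s)
Step 2: The value 25 appears most frequently (3 times).
Step 3: Mode = 25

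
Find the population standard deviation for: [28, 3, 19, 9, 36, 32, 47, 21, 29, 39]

12.8456

Step 1: Compute the mean: 26.3
Step 2: Sum of squared deviations from the mean: 1650.1
Step 3: Population variance = 1650.1 / 10 = 165.01
Step 4: Standard deviation = sqrt(165.01) = 12.8456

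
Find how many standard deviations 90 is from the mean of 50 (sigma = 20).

2

Step 1: Recall the z-score formula: z = (x - mu) / sigma
Step 2: Substitute values: z = (90 - 50) / 20
Step 3: z = 40 / 20 = 2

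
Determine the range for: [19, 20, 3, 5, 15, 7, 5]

17

Step 1: Identify the maximum value: max = 20
Step 2: Identify the minimum value: min = 3
Step 3: Range = max - min = 20 - 3 = 17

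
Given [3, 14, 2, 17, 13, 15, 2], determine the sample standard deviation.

6.7542

Step 1: Compute the mean: 9.4286
Step 2: Sum of squared deviations from the mean: 273.7143
Step 3: Sample variance = 273.7143 / 6 = 45.619
Step 4: Standard deviation = sqrt(45.619) = 6.7542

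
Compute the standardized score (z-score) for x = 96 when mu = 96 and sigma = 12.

0

Step 1: Recall the z-score formula: z = (x - mu) / sigma
Step 2: Substitute values: z = (96 - 96) / 12
Step 3: z = 0 / 12 = 0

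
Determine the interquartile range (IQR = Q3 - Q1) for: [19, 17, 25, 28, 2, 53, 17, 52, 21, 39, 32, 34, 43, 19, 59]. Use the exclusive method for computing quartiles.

24

Step 1: Sort the data: [2, 17, 17, 19, 19, 21, 25, 28, 32, 34, 39, 43, 52, 53, 59]
Step 2: n = 15
Step 3: Using the exclusive quartile method:
  Q1 = 19
  Q2 (median) = 28
  Q3 = 43
  IQR = Q3 - Q1 = 43 - 19 = 24
Step 4: IQR = 24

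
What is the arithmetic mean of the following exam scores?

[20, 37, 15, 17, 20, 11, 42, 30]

24

Step 1: Sum all values: 20 + 37 + 15 + 17 + 20 + 11 + 42 + 30 = 192
Step 2: Count the number of values: n = 8
Step 3: Mean = sum / n = 192 / 8 = 24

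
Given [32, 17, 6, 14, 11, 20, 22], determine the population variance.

60.5306

Step 1: Compute the mean: (32 + 17 + 6 + 14 + 11 + 20 + 22) / 7 = 17.4286
Step 2: Compute squared deviations from the mean:
  (32 - 17.4286)^2 = 212.3265
  (17 - 17.4286)^2 = 0.1837
  (6 - 17.4286)^2 = 130.6122
  (14 - 17.4286)^2 = 11.7551
  (11 - 17.4286)^2 = 41.3265
  (20 - 17.4286)^2 = 6.6122
  (22 - 17.4286)^2 = 20.898
Step 3: Sum of squared deviations = 423.7143
Step 4: Population variance = 423.7143 / 7 = 60.5306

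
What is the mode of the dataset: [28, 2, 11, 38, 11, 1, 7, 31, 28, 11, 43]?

11

Step 1: Count the frequency of each value:
  1: appears 1 time(s)
  2: appears 1 time(s)
  7: appears 1 time(s)
  11: appears 3 time(s)
  28: appears 2 time(s)
  31: appears 1 time(s)
  38: appears 1 time(s)
  43: appears 1 time(s)
Step 2: The value 11 appears most frequently (3 times).
Step 3: Mode = 11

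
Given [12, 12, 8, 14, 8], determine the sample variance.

7.2

Step 1: Compute the mean: (12 + 12 + 8 + 14 + 8) / 5 = 10.8
Step 2: Compute squared deviations from the mean:
  (12 - 10.8)^2 = 1.44
  (12 - 10.8)^2 = 1.44
  (8 - 10.8)^2 = 7.84
  (14 - 10.8)^2 = 10.24
  (8 - 10.8)^2 = 7.84
Step 3: Sum of squared deviations = 28.8
Step 4: Sample variance = 28.8 / 4 = 7.2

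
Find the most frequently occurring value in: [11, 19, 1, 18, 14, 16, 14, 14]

14

Step 1: Count the frequency of each value:
  1: appears 1 time(s)
  11: appears 1 time(s)
  14: appears 3 time(s)
  16: appears 1 time(s)
  18: appears 1 time(s)
  19: appears 1 time(s)
Step 2: The value 14 appears most frequently (3 times).
Step 3: Mode = 14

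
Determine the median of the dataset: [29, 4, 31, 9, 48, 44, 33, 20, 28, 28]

28.5

Step 1: Sort the data in ascending order: [4, 9, 20, 28, 28, 29, 31, 33, 44, 48]
Step 2: The number of values is n = 10.
Step 3: Since n is even, the median is the average of positions 5 and 6:
  Median = (28 + 29) / 2 = 28.5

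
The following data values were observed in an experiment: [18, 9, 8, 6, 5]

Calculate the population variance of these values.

21.36

Step 1: Compute the mean: (18 + 9 + 8 + 6 + 5) / 5 = 9.2
Step 2: Compute squared deviations from the mean:
  (18 - 9.2)^2 = 77.44
  (9 - 9.2)^2 = 0.04
  (8 - 9.2)^2 = 1.44
  (6 - 9.2)^2 = 10.24
  (5 - 9.2)^2 = 17.64
Step 3: Sum of squared deviations = 106.8
Step 4: Population variance = 106.8 / 5 = 21.36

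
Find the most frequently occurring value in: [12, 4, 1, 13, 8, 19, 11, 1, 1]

1

Step 1: Count the frequency of each value:
  1: appears 3 time(s)
  4: appears 1 time(s)
  8: appears 1 time(s)
  11: appears 1 time(s)
  12: appears 1 time(s)
  13: appears 1 time(s)
  19: appears 1 time(s)
Step 2: The value 1 appears most frequently (3 times).
Step 3: Mode = 1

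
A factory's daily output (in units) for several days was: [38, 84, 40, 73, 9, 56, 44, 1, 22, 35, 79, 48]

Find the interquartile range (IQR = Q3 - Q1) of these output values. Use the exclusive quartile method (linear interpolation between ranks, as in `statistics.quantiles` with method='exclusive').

43.5

Step 1: Sort the data: [1, 9, 22, 35, 38, 40, 44, 48, 56, 73, 79, 84]
Step 2: n = 12
Step 3: Using the exclusive quartile method:
  Q1 = 25.25
  Q2 (median) = 42
  Q3 = 68.75
  IQR = Q3 - Q1 = 68.75 - 25.25 = 43.5
Step 4: IQR = 43.5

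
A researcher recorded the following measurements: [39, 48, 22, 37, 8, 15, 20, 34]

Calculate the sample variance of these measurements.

186.6964

Step 1: Compute the mean: (39 + 48 + 22 + 37 + 8 + 15 + 20 + 34) / 8 = 27.875
Step 2: Compute squared deviations from the mean:
  (39 - 27.875)^2 = 123.7656
  (48 - 27.875)^2 = 405.0156
  (22 - 27.875)^2 = 34.5156
  (37 - 27.875)^2 = 83.2656
  (8 - 27.875)^2 = 395.0156
  (15 - 27.875)^2 = 165.7656
  (20 - 27.875)^2 = 62.0156
  (34 - 27.875)^2 = 37.5156
Step 3: Sum of squared deviations = 1306.875
Step 4: Sample variance = 1306.875 / 7 = 186.6964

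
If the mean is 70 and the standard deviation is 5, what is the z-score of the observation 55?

-3

Step 1: Recall the z-score formula: z = (x - mu) / sigma
Step 2: Substitute values: z = (55 - 70) / 5
Step 3: z = -15 / 5 = -3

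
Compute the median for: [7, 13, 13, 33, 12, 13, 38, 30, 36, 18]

15.5

Step 1: Sort the data in ascending order: [7, 12, 13, 13, 13, 18, 30, 33, 36, 38]
Step 2: The number of values is n = 10.
Step 3: Since n is even, the median is the average of positions 5 and 6:
  Median = (13 + 18) / 2 = 15.5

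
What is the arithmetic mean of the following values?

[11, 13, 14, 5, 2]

9

Step 1: Sum all values: 11 + 13 + 14 + 5 + 2 = 45
Step 2: Count the number of values: n = 5
Step 3: Mean = sum / n = 45 / 5 = 9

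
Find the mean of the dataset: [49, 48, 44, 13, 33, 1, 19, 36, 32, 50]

32.5

Step 1: Sum all values: 49 + 48 + 44 + 13 + 33 + 1 + 19 + 36 + 32 + 50 = 325
Step 2: Count the number of values: n = 10
Step 3: Mean = sum / n = 325 / 10 = 32.5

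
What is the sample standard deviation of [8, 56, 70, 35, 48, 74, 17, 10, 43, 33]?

23.3533

Step 1: Compute the mean: 39.4
Step 2: Sum of squared deviations from the mean: 4908.4
Step 3: Sample variance = 4908.4 / 9 = 545.3778
Step 4: Standard deviation = sqrt(545.3778) = 23.3533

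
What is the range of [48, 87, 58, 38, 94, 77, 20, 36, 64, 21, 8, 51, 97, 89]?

89

Step 1: Identify the maximum value: max = 97
Step 2: Identify the minimum value: min = 8
Step 3: Range = max - min = 97 - 8 = 89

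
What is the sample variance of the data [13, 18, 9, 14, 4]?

28.3

Step 1: Compute the mean: (13 + 18 + 9 + 14 + 4) / 5 = 11.6
Step 2: Compute squared deviations from the mean:
  (13 - 11.6)^2 = 1.96
  (18 - 11.6)^2 = 40.96
  (9 - 11.6)^2 = 6.76
  (14 - 11.6)^2 = 5.76
  (4 - 11.6)^2 = 57.76
Step 3: Sum of squared deviations = 113.2
Step 4: Sample variance = 113.2 / 4 = 28.3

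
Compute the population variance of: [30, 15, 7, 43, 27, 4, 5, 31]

184.1875

Step 1: Compute the mean: (30 + 15 + 7 + 43 + 27 + 4 + 5 + 31) / 8 = 20.25
Step 2: Compute squared deviations from the mean:
  (30 - 20.25)^2 = 95.0625
  (15 - 20.25)^2 = 27.5625
  (7 - 20.25)^2 = 175.5625
  (43 - 20.25)^2 = 517.5625
  (27 - 20.25)^2 = 45.5625
  (4 - 20.25)^2 = 264.0625
  (5 - 20.25)^2 = 232.5625
  (31 - 20.25)^2 = 115.5625
Step 3: Sum of squared deviations = 1473.5
Step 4: Population variance = 1473.5 / 8 = 184.1875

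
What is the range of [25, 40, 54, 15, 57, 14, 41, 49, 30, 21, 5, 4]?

53

Step 1: Identify the maximum value: max = 57
Step 2: Identify the minimum value: min = 4
Step 3: Range = max - min = 57 - 4 = 53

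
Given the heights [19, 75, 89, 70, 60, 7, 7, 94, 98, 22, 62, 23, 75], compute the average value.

53.9231

Step 1: Sum all values: 19 + 75 + 89 + 70 + 60 + 7 + 7 + 94 + 98 + 22 + 62 + 23 + 75 = 701
Step 2: Count the number of values: n = 13
Step 3: Mean = sum / n = 701 / 13 = 53.9231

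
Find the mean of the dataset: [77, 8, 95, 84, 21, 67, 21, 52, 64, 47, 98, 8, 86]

56

Step 1: Sum all values: 77 + 8 + 95 + 84 + 21 + 67 + 21 + 52 + 64 + 47 + 98 + 8 + 86 = 728
Step 2: Count the number of values: n = 13
Step 3: Mean = sum / n = 728 / 13 = 56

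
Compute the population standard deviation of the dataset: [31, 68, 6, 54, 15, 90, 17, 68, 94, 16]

31.3032

Step 1: Compute the mean: 45.9
Step 2: Sum of squared deviations from the mean: 9798.9
Step 3: Population variance = 9798.9 / 10 = 979.89
Step 4: Standard deviation = sqrt(979.89) = 31.3032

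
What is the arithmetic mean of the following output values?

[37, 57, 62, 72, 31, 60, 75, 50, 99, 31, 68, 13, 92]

57.4615

Step 1: Sum all values: 37 + 57 + 62 + 72 + 31 + 60 + 75 + 50 + 99 + 31 + 68 + 13 + 92 = 747
Step 2: Count the number of values: n = 13
Step 3: Mean = sum / n = 747 / 13 = 57.4615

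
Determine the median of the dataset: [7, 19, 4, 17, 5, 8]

7.5

Step 1: Sort the data in ascending order: [4, 5, 7, 8, 17, 19]
Step 2: The number of values is n = 6.
Step 3: Since n is even, the median is the average of positions 3 and 4:
  Median = (7 + 8) / 2 = 7.5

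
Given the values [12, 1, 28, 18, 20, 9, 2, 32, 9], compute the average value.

14.5556

Step 1: Sum all values: 12 + 1 + 28 + 18 + 20 + 9 + 2 + 32 + 9 = 131
Step 2: Count the number of values: n = 9
Step 3: Mean = sum / n = 131 / 9 = 14.5556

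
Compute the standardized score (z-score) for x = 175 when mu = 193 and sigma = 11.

-1.6364

Step 1: Recall the z-score formula: z = (x - mu) / sigma
Step 2: Substitute values: z = (175 - 193) / 11
Step 3: z = -18 / 11 = -1.6364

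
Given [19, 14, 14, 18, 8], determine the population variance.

15.04

Step 1: Compute the mean: (19 + 14 + 14 + 18 + 8) / 5 = 14.6
Step 2: Compute squared deviations from the mean:
  (19 - 14.6)^2 = 19.36
  (14 - 14.6)^2 = 0.36
  (14 - 14.6)^2 = 0.36
  (18 - 14.6)^2 = 11.56
  (8 - 14.6)^2 = 43.56
Step 3: Sum of squared deviations = 75.2
Step 4: Population variance = 75.2 / 5 = 15.04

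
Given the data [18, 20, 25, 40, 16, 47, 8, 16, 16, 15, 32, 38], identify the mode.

16

Step 1: Count the frequency of each value:
  8: appears 1 time(s)
  15: appears 1 time(s)
  16: appears 3 time(s)
  18: appears 1 time(s)
  20: appears 1 time(s)
  25: appears 1 time(s)
  32: appears 1 time(s)
  38: appears 1 time(s)
  40: appears 1 time(s)
  47: appears 1 time(s)
Step 2: The value 16 appears most frequently (3 times).
Step 3: Mode = 16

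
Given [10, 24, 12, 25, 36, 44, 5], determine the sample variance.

204.2381

Step 1: Compute the mean: (10 + 24 + 12 + 25 + 36 + 44 + 5) / 7 = 22.2857
Step 2: Compute squared deviations from the mean:
  (10 - 22.2857)^2 = 150.9388
  (24 - 22.2857)^2 = 2.9388
  (12 - 22.2857)^2 = 105.7959
  (25 - 22.2857)^2 = 7.3673
  (36 - 22.2857)^2 = 188.0816
  (44 - 22.2857)^2 = 471.5102
  (5 - 22.2857)^2 = 298.7959
Step 3: Sum of squared deviations = 1225.4286
Step 4: Sample variance = 1225.4286 / 6 = 204.2381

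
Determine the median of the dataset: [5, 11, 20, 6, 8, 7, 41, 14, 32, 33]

12.5

Step 1: Sort the data in ascending order: [5, 6, 7, 8, 11, 14, 20, 32, 33, 41]
Step 2: The number of values is n = 10.
Step 3: Since n is even, the median is the average of positions 5 and 6:
  Median = (11 + 14) / 2 = 12.5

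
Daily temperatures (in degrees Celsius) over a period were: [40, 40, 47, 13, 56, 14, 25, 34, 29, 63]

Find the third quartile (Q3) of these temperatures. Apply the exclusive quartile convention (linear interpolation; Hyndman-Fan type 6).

49.25

Step 1: Sort the data: [13, 14, 25, 29, 34, 40, 40, 47, 56, 63]
Step 2: n = 10
Step 3: Using the exclusive quartile method:
  Q1 = 22.25
  Q2 (median) = 37
  Q3 = 49.25
  IQR = Q3 - Q1 = 49.25 - 22.25 = 27
Step 4: Q3 = 49.25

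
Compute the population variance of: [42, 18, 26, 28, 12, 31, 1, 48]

206.6875

Step 1: Compute the mean: (42 + 18 + 26 + 28 + 12 + 31 + 1 + 48) / 8 = 25.75
Step 2: Compute squared deviations from the mean:
  (42 - 25.75)^2 = 264.0625
  (18 - 25.75)^2 = 60.0625
  (26 - 25.75)^2 = 0.0625
  (28 - 25.75)^2 = 5.0625
  (12 - 25.75)^2 = 189.0625
  (31 - 25.75)^2 = 27.5625
  (1 - 25.75)^2 = 612.5625
  (48 - 25.75)^2 = 495.0625
Step 3: Sum of squared deviations = 1653.5
Step 4: Population variance = 1653.5 / 8 = 206.6875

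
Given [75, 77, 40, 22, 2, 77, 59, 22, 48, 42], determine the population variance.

607.44

Step 1: Compute the mean: (75 + 77 + 40 + 22 + 2 + 77 + 59 + 22 + 48 + 42) / 10 = 46.4
Step 2: Compute squared deviations from the mean:
  (75 - 46.4)^2 = 817.96
  (77 - 46.4)^2 = 936.36
  (40 - 46.4)^2 = 40.96
  (22 - 46.4)^2 = 595.36
  (2 - 46.4)^2 = 1971.36
  (77 - 46.4)^2 = 936.36
  (59 - 46.4)^2 = 158.76
  (22 - 46.4)^2 = 595.36
  (48 - 46.4)^2 = 2.56
  (42 - 46.4)^2 = 19.36
Step 3: Sum of squared deviations = 6074.4
Step 4: Population variance = 6074.4 / 10 = 607.44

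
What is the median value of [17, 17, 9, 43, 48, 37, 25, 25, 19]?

25

Step 1: Sort the data in ascending order: [9, 17, 17, 19, 25, 25, 37, 43, 48]
Step 2: The number of values is n = 9.
Step 3: Since n is odd, the median is the middle value at position 5: 25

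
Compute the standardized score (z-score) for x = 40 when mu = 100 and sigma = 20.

-3

Step 1: Recall the z-score formula: z = (x - mu) / sigma
Step 2: Substitute values: z = (40 - 100) / 20
Step 3: z = -60 / 20 = -3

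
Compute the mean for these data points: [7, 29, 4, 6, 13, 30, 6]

13.5714

Step 1: Sum all values: 7 + 29 + 4 + 6 + 13 + 30 + 6 = 95
Step 2: Count the number of values: n = 7
Step 3: Mean = sum / n = 95 / 7 = 13.5714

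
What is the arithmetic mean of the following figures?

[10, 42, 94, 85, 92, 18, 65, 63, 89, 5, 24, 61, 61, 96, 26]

55.4

Step 1: Sum all values: 10 + 42 + 94 + 85 + 92 + 18 + 65 + 63 + 89 + 5 + 24 + 61 + 61 + 96 + 26 = 831
Step 2: Count the number of values: n = 15
Step 3: Mean = sum / n = 831 / 15 = 55.4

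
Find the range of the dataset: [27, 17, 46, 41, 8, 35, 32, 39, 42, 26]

38

Step 1: Identify the maximum value: max = 46
Step 2: Identify the minimum value: min = 8
Step 3: Range = max - min = 46 - 8 = 38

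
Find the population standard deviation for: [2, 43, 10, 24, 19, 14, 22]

11.9813

Step 1: Compute the mean: 19.1429
Step 2: Sum of squared deviations from the mean: 1004.8571
Step 3: Population variance = 1004.8571 / 7 = 143.551
Step 4: Standard deviation = sqrt(143.551) = 11.9813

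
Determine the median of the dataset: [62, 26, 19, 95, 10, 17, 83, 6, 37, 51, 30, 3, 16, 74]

28

Step 1: Sort the data in ascending order: [3, 6, 10, 16, 17, 19, 26, 30, 37, 51, 62, 74, 83, 95]
Step 2: The number of values is n = 14.
Step 3: Since n is even, the median is the average of positions 7 and 8:
  Median = (26 + 30) / 2 = 28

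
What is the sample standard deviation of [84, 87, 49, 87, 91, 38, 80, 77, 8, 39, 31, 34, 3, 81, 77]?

30.2996

Step 1: Compute the mean: 57.7333
Step 2: Sum of squared deviations from the mean: 12852.9333
Step 3: Sample variance = 12852.9333 / 14 = 918.0667
Step 4: Standard deviation = sqrt(918.0667) = 30.2996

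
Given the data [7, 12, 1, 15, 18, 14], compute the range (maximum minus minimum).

17

Step 1: Identify the maximum value: max = 18
Step 2: Identify the minimum value: min = 1
Step 3: Range = max - min = 18 - 1 = 17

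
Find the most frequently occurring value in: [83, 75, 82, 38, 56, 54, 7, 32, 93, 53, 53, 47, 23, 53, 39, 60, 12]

53

Step 1: Count the frequency of each value:
  7: appears 1 time(s)
  12: appears 1 time(s)
  23: appears 1 time(s)
  32: appears 1 time(s)
  38: appears 1 time(s)
  39: appears 1 time(s)
  47: appears 1 time(s)
  53: appears 3 time(s)
  54: appears 1 time(s)
  56: appears 1 time(s)
  60: appears 1 time(s)
  75: appears 1 time(s)
  82: appears 1 time(s)
  83: appears 1 time(s)
  93: appears 1 time(s)
Step 2: The value 53 appears most frequently (3 times).
Step 3: Mode = 53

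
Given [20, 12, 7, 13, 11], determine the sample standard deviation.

4.7223

Step 1: Compute the mean: 12.6
Step 2: Sum of squared deviations from the mean: 89.2
Step 3: Sample variance = 89.2 / 4 = 22.3
Step 4: Standard deviation = sqrt(22.3) = 4.7223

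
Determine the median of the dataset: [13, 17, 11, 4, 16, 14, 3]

13

Step 1: Sort the data in ascending order: [3, 4, 11, 13, 14, 16, 17]
Step 2: The number of values is n = 7.
Step 3: Since n is odd, the median is the middle value at position 4: 13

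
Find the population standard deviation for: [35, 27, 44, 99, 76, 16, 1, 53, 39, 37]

26.8144

Step 1: Compute the mean: 42.7
Step 2: Sum of squared deviations from the mean: 7190.1
Step 3: Population variance = 7190.1 / 10 = 719.01
Step 4: Standard deviation = sqrt(719.01) = 26.8144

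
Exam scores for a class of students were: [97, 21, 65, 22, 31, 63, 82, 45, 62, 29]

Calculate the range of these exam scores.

76

Step 1: Identify the maximum value: max = 97
Step 2: Identify the minimum value: min = 21
Step 3: Range = max - min = 97 - 21 = 76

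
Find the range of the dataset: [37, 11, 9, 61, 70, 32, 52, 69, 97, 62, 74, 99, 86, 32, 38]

90

Step 1: Identify the maximum value: max = 99
Step 2: Identify the minimum value: min = 9
Step 3: Range = max - min = 99 - 9 = 90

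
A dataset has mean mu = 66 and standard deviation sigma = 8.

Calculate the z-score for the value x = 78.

1.5

Step 1: Recall the z-score formula: z = (x - mu) / sigma
Step 2: Substitute values: z = (78 - 66) / 8
Step 3: z = 12 / 8 = 1.5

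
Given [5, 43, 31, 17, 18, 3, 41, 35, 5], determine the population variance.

225.7778

Step 1: Compute the mean: (5 + 43 + 31 + 17 + 18 + 3 + 41 + 35 + 5) / 9 = 22
Step 2: Compute squared deviations from the mean:
  (5 - 22)^2 = 289
  (43 - 22)^2 = 441
  (31 - 22)^2 = 81
  (17 - 22)^2 = 25
  (18 - 22)^2 = 16
  (3 - 22)^2 = 361
  (41 - 22)^2 = 361
  (35 - 22)^2 = 169
  (5 - 22)^2 = 289
Step 3: Sum of squared deviations = 2032
Step 4: Population variance = 2032 / 9 = 225.7778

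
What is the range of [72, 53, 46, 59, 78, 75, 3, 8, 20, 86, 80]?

83

Step 1: Identify the maximum value: max = 86
Step 2: Identify the minimum value: min = 3
Step 3: Range = max - min = 86 - 3 = 83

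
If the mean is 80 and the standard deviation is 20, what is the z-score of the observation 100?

1

Step 1: Recall the z-score formula: z = (x - mu) / sigma
Step 2: Substitute values: z = (100 - 80) / 20
Step 3: z = 20 / 20 = 1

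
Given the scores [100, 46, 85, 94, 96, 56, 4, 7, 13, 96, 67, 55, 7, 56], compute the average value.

55.8571

Step 1: Sum all values: 100 + 46 + 85 + 94 + 96 + 56 + 4 + 7 + 13 + 96 + 67 + 55 + 7 + 56 = 782
Step 2: Count the number of values: n = 14
Step 3: Mean = sum / n = 782 / 14 = 55.8571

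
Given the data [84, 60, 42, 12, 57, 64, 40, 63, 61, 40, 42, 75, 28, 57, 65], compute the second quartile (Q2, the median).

57

Step 1: Sort the data: [12, 28, 40, 40, 42, 42, 57, 57, 60, 61, 63, 64, 65, 75, 84]
Step 2: n = 15
Step 3: Q2 is the median. Since n is odd, it is the middle value at position 8: 57
Step 4: Q2 = 57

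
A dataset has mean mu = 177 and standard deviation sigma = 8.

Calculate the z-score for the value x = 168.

-1.125

Step 1: Recall the z-score formula: z = (x - mu) / sigma
Step 2: Substitute values: z = (168 - 177) / 8
Step 3: z = -9 / 8 = -1.125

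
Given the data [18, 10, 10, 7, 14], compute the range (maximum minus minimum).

11

Step 1: Identify the maximum value: max = 18
Step 2: Identify the minimum value: min = 7
Step 3: Range = max - min = 18 - 7 = 11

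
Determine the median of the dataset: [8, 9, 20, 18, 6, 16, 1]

9

Step 1: Sort the data in ascending order: [1, 6, 8, 9, 16, 18, 20]
Step 2: The number of values is n = 7.
Step 3: Since n is odd, the median is the middle value at position 4: 9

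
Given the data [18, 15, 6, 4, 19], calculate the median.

15

Step 1: Sort the data in ascending order: [4, 6, 15, 18, 19]
Step 2: The number of values is n = 5.
Step 3: Since n is odd, the median is the middle value at position 3: 15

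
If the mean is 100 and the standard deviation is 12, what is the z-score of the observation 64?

-3

Step 1: Recall the z-score formula: z = (x - mu) / sigma
Step 2: Substitute values: z = (64 - 100) / 12
Step 3: z = -36 / 12 = -3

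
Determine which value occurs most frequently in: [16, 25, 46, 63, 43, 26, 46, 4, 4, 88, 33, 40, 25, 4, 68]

4

Step 1: Count the frequency of each value:
  4: appears 3 time(s)
  16: appears 1 time(s)
  25: appears 2 time(s)
  26: appears 1 time(s)
  33: appears 1 time(s)
  40: appears 1 time(s)
  43: appears 1 time(s)
  46: appears 2 time(s)
  63: appears 1 time(s)
  68: appears 1 time(s)
  88: appears 1 time(s)
Step 2: The value 4 appears most frequently (3 times).
Step 3: Mode = 4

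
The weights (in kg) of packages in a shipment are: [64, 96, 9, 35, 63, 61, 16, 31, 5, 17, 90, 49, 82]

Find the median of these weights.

49

Step 1: Sort the data in ascending order: [5, 9, 16, 17, 31, 35, 49, 61, 63, 64, 82, 90, 96]
Step 2: The number of values is n = 13.
Step 3: Since n is odd, the median is the middle value at position 7: 49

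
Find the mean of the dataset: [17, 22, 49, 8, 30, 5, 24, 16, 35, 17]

22.3

Step 1: Sum all values: 17 + 22 + 49 + 8 + 30 + 5 + 24 + 16 + 35 + 17 = 223
Step 2: Count the number of values: n = 10
Step 3: Mean = sum / n = 223 / 10 = 22.3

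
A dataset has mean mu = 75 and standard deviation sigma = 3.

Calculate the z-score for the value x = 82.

2.3333

Step 1: Recall the z-score formula: z = (x - mu) / sigma
Step 2: Substitute values: z = (82 - 75) / 3
Step 3: z = 7 / 3 = 2.3333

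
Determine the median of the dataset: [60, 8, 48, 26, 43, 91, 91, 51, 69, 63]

55.5

Step 1: Sort the data in ascending order: [8, 26, 43, 48, 51, 60, 63, 69, 91, 91]
Step 2: The number of values is n = 10.
Step 3: Since n is even, the median is the average of positions 5 and 6:
  Median = (51 + 60) / 2 = 55.5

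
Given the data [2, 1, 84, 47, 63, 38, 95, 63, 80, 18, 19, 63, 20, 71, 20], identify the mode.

63

Step 1: Count the frequency of each value:
  1: appears 1 time(s)
  2: appears 1 time(s)
  18: appears 1 time(s)
  19: appears 1 time(s)
  20: appears 2 time(s)
  38: appears 1 time(s)
  47: appears 1 time(s)
  63: appears 3 time(s)
  71: appears 1 time(s)
  80: appears 1 time(s)
  84: appears 1 time(s)
  95: appears 1 time(s)
Step 2: The value 63 appears most frequently (3 times).
Step 3: Mode = 63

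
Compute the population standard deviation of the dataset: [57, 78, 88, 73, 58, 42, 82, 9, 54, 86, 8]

27.0659

Step 1: Compute the mean: 57.7273
Step 2: Sum of squared deviations from the mean: 8058.1818
Step 3: Population variance = 8058.1818 / 11 = 732.562
Step 4: Standard deviation = sqrt(732.562) = 27.0659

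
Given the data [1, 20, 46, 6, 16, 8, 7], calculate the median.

8

Step 1: Sort the data in ascending order: [1, 6, 7, 8, 16, 20, 46]
Step 2: The number of values is n = 7.
Step 3: Since n is odd, the median is the middle value at position 4: 8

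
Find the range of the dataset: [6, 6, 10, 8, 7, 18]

12

Step 1: Identify the maximum value: max = 18
Step 2: Identify the minimum value: min = 6
Step 3: Range = max - min = 18 - 6 = 12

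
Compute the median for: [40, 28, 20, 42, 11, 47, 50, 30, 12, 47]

35

Step 1: Sort the data in ascending order: [11, 12, 20, 28, 30, 40, 42, 47, 47, 50]
Step 2: The number of values is n = 10.
Step 3: Since n is even, the median is the average of positions 5 and 6:
  Median = (30 + 40) / 2 = 35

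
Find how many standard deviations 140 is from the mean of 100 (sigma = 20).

2

Step 1: Recall the z-score formula: z = (x - mu) / sigma
Step 2: Substitute values: z = (140 - 100) / 20
Step 3: z = 40 / 20 = 2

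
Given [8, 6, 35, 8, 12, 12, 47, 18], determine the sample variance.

220.7857

Step 1: Compute the mean: (8 + 6 + 35 + 8 + 12 + 12 + 47 + 18) / 8 = 18.25
Step 2: Compute squared deviations from the mean:
  (8 - 18.25)^2 = 105.0625
  (6 - 18.25)^2 = 150.0625
  (35 - 18.25)^2 = 280.5625
  (8 - 18.25)^2 = 105.0625
  (12 - 18.25)^2 = 39.0625
  (12 - 18.25)^2 = 39.0625
  (47 - 18.25)^2 = 826.5625
  (18 - 18.25)^2 = 0.0625
Step 3: Sum of squared deviations = 1545.5
Step 4: Sample variance = 1545.5 / 7 = 220.7857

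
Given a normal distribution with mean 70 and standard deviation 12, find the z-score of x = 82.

1

Step 1: Recall the z-score formula: z = (x - mu) / sigma
Step 2: Substitute values: z = (82 - 70) / 12
Step 3: z = 12 / 12 = 1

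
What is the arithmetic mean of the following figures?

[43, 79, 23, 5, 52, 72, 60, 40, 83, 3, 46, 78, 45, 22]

46.5

Step 1: Sum all values: 43 + 79 + 23 + 5 + 52 + 72 + 60 + 40 + 83 + 3 + 46 + 78 + 45 + 22 = 651
Step 2: Count the number of values: n = 14
Step 3: Mean = sum / n = 651 / 14 = 46.5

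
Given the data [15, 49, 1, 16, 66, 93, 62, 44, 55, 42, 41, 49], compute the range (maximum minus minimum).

92

Step 1: Identify the maximum value: max = 93
Step 2: Identify the minimum value: min = 1
Step 3: Range = max - min = 93 - 1 = 92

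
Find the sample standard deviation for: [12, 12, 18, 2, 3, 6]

6.2102

Step 1: Compute the mean: 8.8333
Step 2: Sum of squared deviations from the mean: 192.8333
Step 3: Sample variance = 192.8333 / 5 = 38.5667
Step 4: Standard deviation = sqrt(38.5667) = 6.2102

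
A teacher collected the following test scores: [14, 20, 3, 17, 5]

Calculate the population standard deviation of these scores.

6.6753

Step 1: Compute the mean: 11.8
Step 2: Sum of squared deviations from the mean: 222.8
Step 3: Population variance = 222.8 / 5 = 44.56
Step 4: Standard deviation = sqrt(44.56) = 6.6753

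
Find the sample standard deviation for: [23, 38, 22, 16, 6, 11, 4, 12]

11.0324

Step 1: Compute the mean: 16.5
Step 2: Sum of squared deviations from the mean: 852
Step 3: Sample variance = 852 / 7 = 121.7143
Step 4: Standard deviation = sqrt(121.7143) = 11.0324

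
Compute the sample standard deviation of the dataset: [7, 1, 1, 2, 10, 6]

3.7283

Step 1: Compute the mean: 4.5
Step 2: Sum of squared deviations from the mean: 69.5
Step 3: Sample variance = 69.5 / 5 = 13.9
Step 4: Standard deviation = sqrt(13.9) = 3.7283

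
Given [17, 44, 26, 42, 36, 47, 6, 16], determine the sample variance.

231.0714

Step 1: Compute the mean: (17 + 44 + 26 + 42 + 36 + 47 + 6 + 16) / 8 = 29.25
Step 2: Compute squared deviations from the mean:
  (17 - 29.25)^2 = 150.0625
  (44 - 29.25)^2 = 217.5625
  (26 - 29.25)^2 = 10.5625
  (42 - 29.25)^2 = 162.5625
  (36 - 29.25)^2 = 45.5625
  (47 - 29.25)^2 = 315.0625
  (6 - 29.25)^2 = 540.5625
  (16 - 29.25)^2 = 175.5625
Step 3: Sum of squared deviations = 1617.5
Step 4: Sample variance = 1617.5 / 7 = 231.0714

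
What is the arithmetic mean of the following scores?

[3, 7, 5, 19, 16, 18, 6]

10.5714

Step 1: Sum all values: 3 + 7 + 5 + 19 + 16 + 18 + 6 = 74
Step 2: Count the number of values: n = 7
Step 3: Mean = sum / n = 74 / 7 = 10.5714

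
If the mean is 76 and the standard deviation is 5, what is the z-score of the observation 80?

0.8

Step 1: Recall the z-score formula: z = (x - mu) / sigma
Step 2: Substitute values: z = (80 - 76) / 5
Step 3: z = 4 / 5 = 0.8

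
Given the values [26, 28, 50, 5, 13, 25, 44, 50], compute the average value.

30.125

Step 1: Sum all values: 26 + 28 + 50 + 5 + 13 + 25 + 44 + 50 = 241
Step 2: Count the number of values: n = 8
Step 3: Mean = sum / n = 241 / 8 = 30.125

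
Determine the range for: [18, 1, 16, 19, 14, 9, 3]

18

Step 1: Identify the maximum value: max = 19
Step 2: Identify the minimum value: min = 1
Step 3: Range = max - min = 19 - 1 = 18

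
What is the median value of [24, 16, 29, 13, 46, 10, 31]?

24

Step 1: Sort the data in ascending order: [10, 13, 16, 24, 29, 31, 46]
Step 2: The number of values is n = 7.
Step 3: Since n is odd, the median is the middle value at position 4: 24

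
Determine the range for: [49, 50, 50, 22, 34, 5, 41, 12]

45

Step 1: Identify the maximum value: max = 50
Step 2: Identify the minimum value: min = 5
Step 3: Range = max - min = 50 - 5 = 45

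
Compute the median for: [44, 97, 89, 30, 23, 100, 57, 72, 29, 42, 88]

57

Step 1: Sort the data in ascending order: [23, 29, 30, 42, 44, 57, 72, 88, 89, 97, 100]
Step 2: The number of values is n = 11.
Step 3: Since n is odd, the median is the middle value at position 6: 57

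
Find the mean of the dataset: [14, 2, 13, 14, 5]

9.6

Step 1: Sum all values: 14 + 2 + 13 + 14 + 5 = 48
Step 2: Count the number of values: n = 5
Step 3: Mean = sum / n = 48 / 5 = 9.6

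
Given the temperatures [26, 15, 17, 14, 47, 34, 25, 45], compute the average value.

27.875

Step 1: Sum all values: 26 + 15 + 17 + 14 + 47 + 34 + 25 + 45 = 223
Step 2: Count the number of values: n = 8
Step 3: Mean = sum / n = 223 / 8 = 27.875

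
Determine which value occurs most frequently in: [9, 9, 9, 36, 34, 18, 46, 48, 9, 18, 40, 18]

9

Step 1: Count the frequency of each value:
  9: appears 4 time(s)
  18: appears 3 time(s)
  34: appears 1 time(s)
  36: appears 1 time(s)
  40: appears 1 time(s)
  46: appears 1 time(s)
  48: appears 1 time(s)
Step 2: The value 9 appears most frequently (4 times).
Step 3: Mode = 9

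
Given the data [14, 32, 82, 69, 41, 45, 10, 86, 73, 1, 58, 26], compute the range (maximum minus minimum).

85

Step 1: Identify the maximum value: max = 86
Step 2: Identify the minimum value: min = 1
Step 3: Range = max - min = 86 - 1 = 85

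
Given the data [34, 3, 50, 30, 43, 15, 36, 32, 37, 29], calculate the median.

33

Step 1: Sort the data in ascending order: [3, 15, 29, 30, 32, 34, 36, 37, 43, 50]
Step 2: The number of values is n = 10.
Step 3: Since n is even, the median is the average of positions 5 and 6:
  Median = (32 + 34) / 2 = 33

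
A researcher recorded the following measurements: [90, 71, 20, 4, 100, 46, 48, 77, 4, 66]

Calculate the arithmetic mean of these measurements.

52.6

Step 1: Sum all values: 90 + 71 + 20 + 4 + 100 + 46 + 48 + 77 + 4 + 66 = 526
Step 2: Count the number of values: n = 10
Step 3: Mean = sum / n = 526 / 10 = 52.6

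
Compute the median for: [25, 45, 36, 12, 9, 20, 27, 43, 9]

25

Step 1: Sort the data in ascending order: [9, 9, 12, 20, 25, 27, 36, 43, 45]
Step 2: The number of values is n = 9.
Step 3: Since n is odd, the median is the middle value at position 5: 25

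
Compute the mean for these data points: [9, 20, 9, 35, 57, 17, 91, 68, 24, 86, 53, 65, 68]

46.3077

Step 1: Sum all values: 9 + 20 + 9 + 35 + 57 + 17 + 91 + 68 + 24 + 86 + 53 + 65 + 68 = 602
Step 2: Count the number of values: n = 13
Step 3: Mean = sum / n = 602 / 13 = 46.3077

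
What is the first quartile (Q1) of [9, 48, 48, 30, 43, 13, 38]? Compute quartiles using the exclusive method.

13

Step 1: Sort the data: [9, 13, 30, 38, 43, 48, 48]
Step 2: n = 7
Step 3: Using the exclusive quartile method:
  Q1 = 13
  Q2 (median) = 38
  Q3 = 48
  IQR = Q3 - Q1 = 48 - 13 = 35
Step 4: Q1 = 13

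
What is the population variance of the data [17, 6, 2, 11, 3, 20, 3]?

45.551

Step 1: Compute the mean: (17 + 6 + 2 + 11 + 3 + 20 + 3) / 7 = 8.8571
Step 2: Compute squared deviations from the mean:
  (17 - 8.8571)^2 = 66.3061
  (6 - 8.8571)^2 = 8.1633
  (2 - 8.8571)^2 = 47.0204
  (11 - 8.8571)^2 = 4.5918
  (3 - 8.8571)^2 = 34.3061
  (20 - 8.8571)^2 = 124.1633
  (3 - 8.8571)^2 = 34.3061
Step 3: Sum of squared deviations = 318.8571
Step 4: Population variance = 318.8571 / 7 = 45.551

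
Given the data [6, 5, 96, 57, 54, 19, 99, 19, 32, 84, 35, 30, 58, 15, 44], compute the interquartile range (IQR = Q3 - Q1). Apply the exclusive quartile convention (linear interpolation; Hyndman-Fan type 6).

39

Step 1: Sort the data: [5, 6, 15, 19, 19, 30, 32, 35, 44, 54, 57, 58, 84, 96, 99]
Step 2: n = 15
Step 3: Using the exclusive quartile method:
  Q1 = 19
  Q2 (median) = 35
  Q3 = 58
  IQR = Q3 - Q1 = 58 - 19 = 39
Step 4: IQR = 39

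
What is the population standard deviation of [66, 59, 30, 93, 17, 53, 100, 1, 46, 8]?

32.0813

Step 1: Compute the mean: 47.3
Step 2: Sum of squared deviations from the mean: 10292.1
Step 3: Population variance = 10292.1 / 10 = 1029.21
Step 4: Standard deviation = sqrt(1029.21) = 32.0813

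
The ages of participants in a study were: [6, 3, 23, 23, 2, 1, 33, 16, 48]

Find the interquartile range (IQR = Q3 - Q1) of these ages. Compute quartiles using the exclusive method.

25.5

Step 1: Sort the data: [1, 2, 3, 6, 16, 23, 23, 33, 48]
Step 2: n = 9
Step 3: Using the exclusive quartile method:
  Q1 = 2.5
  Q2 (median) = 16
  Q3 = 28
  IQR = Q3 - Q1 = 28 - 2.5 = 25.5
Step 4: IQR = 25.5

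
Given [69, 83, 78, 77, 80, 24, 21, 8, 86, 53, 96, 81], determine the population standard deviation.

28.1336

Step 1: Compute the mean: 63
Step 2: Sum of squared deviations from the mean: 9498
Step 3: Population variance = 9498 / 12 = 791.5
Step 4: Standard deviation = sqrt(791.5) = 28.1336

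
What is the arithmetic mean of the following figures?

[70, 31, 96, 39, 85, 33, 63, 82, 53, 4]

55.6

Step 1: Sum all values: 70 + 31 + 96 + 39 + 85 + 33 + 63 + 82 + 53 + 4 = 556
Step 2: Count the number of values: n = 10
Step 3: Mean = sum / n = 556 / 10 = 55.6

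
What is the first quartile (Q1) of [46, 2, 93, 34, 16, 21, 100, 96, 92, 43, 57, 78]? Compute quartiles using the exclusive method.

24.25

Step 1: Sort the data: [2, 16, 21, 34, 43, 46, 57, 78, 92, 93, 96, 100]
Step 2: n = 12
Step 3: Using the exclusive quartile method:
  Q1 = 24.25
  Q2 (median) = 51.5
  Q3 = 92.75
  IQR = Q3 - Q1 = 92.75 - 24.25 = 68.5
Step 4: Q1 = 24.25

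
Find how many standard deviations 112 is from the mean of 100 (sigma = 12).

1

Step 1: Recall the z-score formula: z = (x - mu) / sigma
Step 2: Substitute values: z = (112 - 100) / 12
Step 3: z = 12 / 12 = 1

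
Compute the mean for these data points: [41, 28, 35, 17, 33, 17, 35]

29.4286

Step 1: Sum all values: 41 + 28 + 35 + 17 + 33 + 17 + 35 = 206
Step 2: Count the number of values: n = 7
Step 3: Mean = sum / n = 206 / 7 = 29.4286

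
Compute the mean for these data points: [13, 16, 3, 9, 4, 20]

10.8333

Step 1: Sum all values: 13 + 16 + 3 + 9 + 4 + 20 = 65
Step 2: Count the number of values: n = 6
Step 3: Mean = sum / n = 65 / 6 = 10.8333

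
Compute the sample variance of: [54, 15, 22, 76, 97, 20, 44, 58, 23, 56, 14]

751.2727

Step 1: Compute the mean: (54 + 15 + 22 + 76 + 97 + 20 + 44 + 58 + 23 + 56 + 14) / 11 = 43.5455
Step 2: Compute squared deviations from the mean:
  (54 - 43.5455)^2 = 109.2975
  (15 - 43.5455)^2 = 814.843
  (22 - 43.5455)^2 = 464.2066
  (76 - 43.5455)^2 = 1053.2975
  (97 - 43.5455)^2 = 2857.3884
  (20 - 43.5455)^2 = 554.3884
  (44 - 43.5455)^2 = 0.2066
  (58 - 43.5455)^2 = 208.9339
  (23 - 43.5455)^2 = 422.1157
  (56 - 43.5455)^2 = 155.1157
  (14 - 43.5455)^2 = 872.9339
Step 3: Sum of squared deviations = 7512.7273
Step 4: Sample variance = 7512.7273 / 10 = 751.2727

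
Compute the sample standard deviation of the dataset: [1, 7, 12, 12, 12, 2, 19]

6.3696

Step 1: Compute the mean: 9.2857
Step 2: Sum of squared deviations from the mean: 243.4286
Step 3: Sample variance = 243.4286 / 6 = 40.5714
Step 4: Standard deviation = sqrt(40.5714) = 6.3696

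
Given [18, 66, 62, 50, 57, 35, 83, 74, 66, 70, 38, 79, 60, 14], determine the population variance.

430.6939

Step 1: Compute the mean: (18 + 66 + 62 + 50 + 57 + 35 + 83 + 74 + 66 + 70 + 38 + 79 + 60 + 14) / 14 = 55.1429
Step 2: Compute squared deviations from the mean:
  (18 - 55.1429)^2 = 1379.5918
  (66 - 55.1429)^2 = 117.8776
  (62 - 55.1429)^2 = 47.0204
  (50 - 55.1429)^2 = 26.449
  (57 - 55.1429)^2 = 3.449
  (35 - 55.1429)^2 = 405.7347
  (83 - 55.1429)^2 = 776.0204
  (74 - 55.1429)^2 = 355.5918
  (66 - 55.1429)^2 = 117.8776
  (70 - 55.1429)^2 = 220.7347
  (38 - 55.1429)^2 = 293.8776
  (79 - 55.1429)^2 = 569.1633
  (60 - 55.1429)^2 = 23.5918
  (14 - 55.1429)^2 = 1692.7347
Step 3: Sum of squared deviations = 6029.7143
Step 4: Population variance = 6029.7143 / 14 = 430.6939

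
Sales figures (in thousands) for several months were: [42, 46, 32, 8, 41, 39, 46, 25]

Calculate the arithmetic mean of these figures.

34.875

Step 1: Sum all values: 42 + 46 + 32 + 8 + 41 + 39 + 46 + 25 = 279
Step 2: Count the number of values: n = 8
Step 3: Mean = sum / n = 279 / 8 = 34.875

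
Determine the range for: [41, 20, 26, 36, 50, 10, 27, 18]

40

Step 1: Identify the maximum value: max = 50
Step 2: Identify the minimum value: min = 10
Step 3: Range = max - min = 50 - 10 = 40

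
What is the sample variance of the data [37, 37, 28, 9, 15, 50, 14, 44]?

230.7857

Step 1: Compute the mean: (37 + 37 + 28 + 9 + 15 + 50 + 14 + 44) / 8 = 29.25
Step 2: Compute squared deviations from the mean:
  (37 - 29.25)^2 = 60.0625
  (37 - 29.25)^2 = 60.0625
  (28 - 29.25)^2 = 1.5625
  (9 - 29.25)^2 = 410.0625
  (15 - 29.25)^2 = 203.0625
  (50 - 29.25)^2 = 430.5625
  (14 - 29.25)^2 = 232.5625
  (44 - 29.25)^2 = 217.5625
Step 3: Sum of squared deviations = 1615.5
Step 4: Sample variance = 1615.5 / 7 = 230.7857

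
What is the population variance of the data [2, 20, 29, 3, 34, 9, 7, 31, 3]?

154.8889

Step 1: Compute the mean: (2 + 20 + 29 + 3 + 34 + 9 + 7 + 31 + 3) / 9 = 15.3333
Step 2: Compute squared deviations from the mean:
  (2 - 15.3333)^2 = 177.7778
  (20 - 15.3333)^2 = 21.7778
  (29 - 15.3333)^2 = 186.7778
  (3 - 15.3333)^2 = 152.1111
  (34 - 15.3333)^2 = 348.4444
  (9 - 15.3333)^2 = 40.1111
  (7 - 15.3333)^2 = 69.4444
  (31 - 15.3333)^2 = 245.4444
  (3 - 15.3333)^2 = 152.1111
Step 3: Sum of squared deviations = 1394
Step 4: Population variance = 1394 / 9 = 154.8889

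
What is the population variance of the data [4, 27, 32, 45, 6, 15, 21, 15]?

164.7344

Step 1: Compute the mean: (4 + 27 + 32 + 45 + 6 + 15 + 21 + 15) / 8 = 20.625
Step 2: Compute squared deviations from the mean:
  (4 - 20.625)^2 = 276.3906
  (27 - 20.625)^2 = 40.6406
  (32 - 20.625)^2 = 129.3906
  (45 - 20.625)^2 = 594.1406
  (6 - 20.625)^2 = 213.8906
  (15 - 20.625)^2 = 31.6406
  (21 - 20.625)^2 = 0.1406
  (15 - 20.625)^2 = 31.6406
Step 3: Sum of squared deviations = 1317.875
Step 4: Population variance = 1317.875 / 8 = 164.7344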